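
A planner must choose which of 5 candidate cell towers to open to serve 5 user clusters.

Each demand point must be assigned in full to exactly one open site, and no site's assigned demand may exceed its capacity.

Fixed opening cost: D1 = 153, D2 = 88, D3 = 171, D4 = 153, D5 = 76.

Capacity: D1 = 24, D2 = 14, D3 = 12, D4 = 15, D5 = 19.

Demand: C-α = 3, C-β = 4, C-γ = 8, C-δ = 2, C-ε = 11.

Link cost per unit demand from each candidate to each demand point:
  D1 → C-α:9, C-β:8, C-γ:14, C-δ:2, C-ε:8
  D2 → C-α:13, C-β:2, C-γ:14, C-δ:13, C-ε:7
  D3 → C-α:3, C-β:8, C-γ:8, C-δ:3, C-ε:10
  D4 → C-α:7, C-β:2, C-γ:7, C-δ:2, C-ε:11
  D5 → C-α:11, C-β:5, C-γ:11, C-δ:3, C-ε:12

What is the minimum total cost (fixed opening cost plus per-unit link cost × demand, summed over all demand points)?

388

Open {D2, D5}; cheapest assignment that respects the capacities:
  D2 (cap 14, load 11): C-ε — cost 11×7 = 77
  D5 (cap 19, load 17): C-α, C-β, C-γ, C-δ — cost 3×11 + 4×5 + 8×11 + 2×3 = 147
  Shipping 224, fixed 164 → total 388.
  Any other capacity-feasible assignment to {D2, D5} ships for at least 224.
Compare {D2, D4}: its best feasible assignment gives total 425.
Compare {D4, D5}: its best feasible assignment gives total 452.
Every other set of open sites that can feasibly serve all demand totals ≥ 425 even under its best assignment. Minimum: 388.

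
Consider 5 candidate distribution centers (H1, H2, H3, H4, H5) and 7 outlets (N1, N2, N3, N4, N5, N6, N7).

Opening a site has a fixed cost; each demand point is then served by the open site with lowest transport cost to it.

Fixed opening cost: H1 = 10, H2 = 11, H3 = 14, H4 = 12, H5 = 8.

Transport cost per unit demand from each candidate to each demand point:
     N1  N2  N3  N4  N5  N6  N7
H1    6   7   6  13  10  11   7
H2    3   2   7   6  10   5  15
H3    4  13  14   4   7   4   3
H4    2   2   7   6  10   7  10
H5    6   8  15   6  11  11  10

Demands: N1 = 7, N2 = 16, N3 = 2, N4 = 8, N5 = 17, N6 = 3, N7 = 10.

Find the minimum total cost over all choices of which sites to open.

Open {H3, H4}: assign each demand point to its cheapest open site.
  N1→H4 7×2=14, N2→H4 16×2=32, N3→H4 2×7=14, N4→H3 8×4=32, N5→H3 17×7=119, N6→H3 3×4=12, N7→H3 10×3=30
  transport cost 253, fixed 26 → total 279.
Compare {H2, H3}: transport cost 260 + fixed 25 = 285.
Compare {H1, H3, H4}: transport cost 251 + fixed 36 = 287.
Compare {H3, H4, H5}: transport cost 253 + fixed 34 = 287.
All other subsets cost ≥ 285. Minimum total cost: 279.

279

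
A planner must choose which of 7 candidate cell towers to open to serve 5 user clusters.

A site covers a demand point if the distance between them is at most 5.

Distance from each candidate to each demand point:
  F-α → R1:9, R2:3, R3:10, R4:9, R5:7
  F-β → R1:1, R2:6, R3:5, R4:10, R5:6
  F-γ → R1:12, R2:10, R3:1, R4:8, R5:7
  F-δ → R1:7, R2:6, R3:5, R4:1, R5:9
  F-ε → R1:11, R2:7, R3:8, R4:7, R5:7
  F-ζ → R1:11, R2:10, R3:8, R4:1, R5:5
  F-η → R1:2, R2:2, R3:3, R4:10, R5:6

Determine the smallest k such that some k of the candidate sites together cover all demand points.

2

Coverage sets (demand points within 5 of each site):
  F-α: {R2}
  F-β: {R1, R3}
  F-γ: {R3}
  F-δ: {R3, R4}
  F-ε: {}
  F-ζ: {R4, R5}
  F-η: {R1, R2, R3}
No single site covers all 5 demand points.
But {F-ζ, F-η} covers everything, so the minimum is 2.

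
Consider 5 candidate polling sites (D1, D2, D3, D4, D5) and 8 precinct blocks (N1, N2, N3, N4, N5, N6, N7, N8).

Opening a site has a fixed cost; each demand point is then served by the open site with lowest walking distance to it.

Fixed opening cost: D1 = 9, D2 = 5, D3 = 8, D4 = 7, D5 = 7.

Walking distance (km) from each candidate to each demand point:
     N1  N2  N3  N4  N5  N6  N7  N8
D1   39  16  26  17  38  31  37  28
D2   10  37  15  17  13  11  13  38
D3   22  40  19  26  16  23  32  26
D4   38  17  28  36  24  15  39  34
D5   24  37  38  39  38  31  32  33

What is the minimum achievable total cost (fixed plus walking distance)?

Open {D1, D2}: assign each demand point to its cheapest open site.
  N1→D2 10, N2→D1 16, N3→D2 15, N4→D1 17, N5→D2 13, N6→D2 11, N7→D2 13, N8→D1 28
  walking distance 123, fixed 14 → total 137.
Compare {D2, D4}: walking distance 130 + fixed 12 = 142.
Compare {D2, D3, D4}: walking distance 122 + fixed 20 = 142.
Compare {D1, D2, D3}: walking distance 121 + fixed 22 = 143.
All other subsets cost ≥ 142. Minimum total cost: 137.

137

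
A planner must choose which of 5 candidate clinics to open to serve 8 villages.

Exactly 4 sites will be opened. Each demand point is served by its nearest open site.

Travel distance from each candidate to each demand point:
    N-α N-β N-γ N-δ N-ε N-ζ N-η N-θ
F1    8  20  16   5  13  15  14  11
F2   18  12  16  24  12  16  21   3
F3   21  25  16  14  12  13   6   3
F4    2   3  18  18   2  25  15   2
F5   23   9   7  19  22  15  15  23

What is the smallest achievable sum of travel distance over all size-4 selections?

40

Open {F1, F3, F4, F5}.
  N-α→F4 2, N-β→F4 3, N-γ→F5 7, N-δ→F1 5, N-ε→F4 2, N-ζ→F3 13, N-η→F3 6, N-θ→F4 2  ⇒ total 40.
Compare {F1, F2, F3, F4}: total 49.
Compare {F2, F3, F4, F5}: total 49.
No size-4 selection does better; minimum is 40.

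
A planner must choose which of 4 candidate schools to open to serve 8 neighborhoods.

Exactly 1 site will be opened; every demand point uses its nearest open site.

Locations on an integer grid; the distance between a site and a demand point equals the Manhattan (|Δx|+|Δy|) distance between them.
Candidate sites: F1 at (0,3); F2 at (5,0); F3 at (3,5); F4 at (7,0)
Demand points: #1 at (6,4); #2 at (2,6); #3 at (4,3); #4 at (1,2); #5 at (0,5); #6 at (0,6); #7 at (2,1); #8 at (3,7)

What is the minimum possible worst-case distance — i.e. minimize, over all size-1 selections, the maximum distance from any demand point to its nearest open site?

5

Open {F3}.
  Farthest demand point is #4 at distance 5 (to F3); all others are ≤ 5.
With {F1} the worst case is 7.
With {F2} the worst case is 11.
No size-1 selection achieves below 5.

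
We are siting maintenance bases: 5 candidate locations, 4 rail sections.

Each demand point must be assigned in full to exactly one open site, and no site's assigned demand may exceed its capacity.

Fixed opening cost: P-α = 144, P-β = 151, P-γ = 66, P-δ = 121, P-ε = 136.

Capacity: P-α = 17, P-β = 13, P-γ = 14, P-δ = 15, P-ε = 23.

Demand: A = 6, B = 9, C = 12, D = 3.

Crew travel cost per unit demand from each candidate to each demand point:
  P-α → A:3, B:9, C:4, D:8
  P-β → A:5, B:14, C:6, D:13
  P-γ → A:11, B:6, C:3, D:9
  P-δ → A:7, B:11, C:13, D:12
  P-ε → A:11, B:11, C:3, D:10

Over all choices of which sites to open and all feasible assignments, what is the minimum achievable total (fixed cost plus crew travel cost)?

Open {P-γ, P-ε}; cheapest assignment that respects the capacities:
  P-γ (cap 14, load 12): B, D — cost 9×6 + 3×9 = 81
  P-ε (cap 23, load 18): A, C — cost 6×11 + 12×3 = 102
  Shipping 183, fixed 202 → total 385.
  Any other capacity-feasible assignment to {P-γ, P-ε} ships for at least 183.
Compare {P-α, P-ε}: its best feasible assignment gives total 445.
Compare {P-δ, P-ε}: its best feasible assignment gives total 464.
Every other set of open sites that can feasibly serve all demand totals ≥ 445 even under its best assignment. Minimum: 385.

385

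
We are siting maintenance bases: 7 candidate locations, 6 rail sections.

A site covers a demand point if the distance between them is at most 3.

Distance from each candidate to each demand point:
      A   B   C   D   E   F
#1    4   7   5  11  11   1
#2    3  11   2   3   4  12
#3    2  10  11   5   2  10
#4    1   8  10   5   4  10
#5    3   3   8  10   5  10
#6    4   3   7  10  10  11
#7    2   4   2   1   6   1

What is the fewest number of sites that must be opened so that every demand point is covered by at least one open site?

Coverage sets (demand points within 3 of each site):
  #1: {F}
  #2: {A, C, D}
  #3: {A, E}
  #4: {A}
  #5: {A, B}
  #6: {B}
  #7: {A, C, D, F}
No 2 sites suffice: every size-2 union leaves at least one demand point uncovered.
But {#3, #5, #7} covers everything, so the minimum is 3.

3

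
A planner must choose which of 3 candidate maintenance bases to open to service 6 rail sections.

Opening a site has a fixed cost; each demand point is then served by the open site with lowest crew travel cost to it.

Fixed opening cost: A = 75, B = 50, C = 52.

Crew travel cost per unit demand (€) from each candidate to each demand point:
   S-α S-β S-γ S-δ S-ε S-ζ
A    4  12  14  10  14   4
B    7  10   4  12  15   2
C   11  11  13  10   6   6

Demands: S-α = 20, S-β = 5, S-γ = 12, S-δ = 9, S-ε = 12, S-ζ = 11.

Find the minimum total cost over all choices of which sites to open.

524

Open {B, C}: assign each demand point to its cheapest open site.
  S-α→B 20×7=140, S-β→B 5×10=50, S-γ→B 12×4=48, S-δ→C 9×10=90, S-ε→C 12×6=72, S-ζ→B 11×2=22
  crew travel cost 422, fixed 102 → total 524.
Compare {A, B, C}: crew travel cost 362 + fixed 177 = 539.
Compare {A, B}: crew travel cost 458 + fixed 125 = 583.
Compare {B}: crew travel cost 548 + fixed 50 = 598.
All other subsets cost ≥ 539. Minimum total cost: 524.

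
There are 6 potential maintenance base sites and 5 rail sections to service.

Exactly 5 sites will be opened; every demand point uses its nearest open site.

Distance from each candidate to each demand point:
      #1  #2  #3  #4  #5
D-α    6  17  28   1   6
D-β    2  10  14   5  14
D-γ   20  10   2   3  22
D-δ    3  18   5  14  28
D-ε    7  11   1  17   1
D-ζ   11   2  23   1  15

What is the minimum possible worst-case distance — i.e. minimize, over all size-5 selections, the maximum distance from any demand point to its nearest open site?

Open {D-α, D-β, D-γ, D-ε, D-ζ}.
  Farthest demand point is #1 at distance 2 (to D-β); all others are ≤ 2.
With {D-α, D-β, D-δ, D-ε, D-ζ} the worst case is 2.
With {D-β, D-γ, D-δ, D-ε, D-ζ} the worst case is 2.
No size-5 selection achieves below 2.

2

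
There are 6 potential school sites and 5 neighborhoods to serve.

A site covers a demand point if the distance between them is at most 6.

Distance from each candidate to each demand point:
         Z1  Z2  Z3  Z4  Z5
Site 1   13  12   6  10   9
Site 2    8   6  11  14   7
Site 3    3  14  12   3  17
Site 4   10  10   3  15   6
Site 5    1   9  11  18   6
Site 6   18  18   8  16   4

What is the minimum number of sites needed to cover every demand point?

Coverage sets (demand points within 6 of each site):
  Site 1: {Z3}
  Site 2: {Z2}
  Site 3: {Z1, Z4}
  Site 4: {Z3, Z5}
  Site 5: {Z1, Z5}
  Site 6: {Z5}
No 2 sites suffice: every size-2 union leaves at least one demand point uncovered.
But {Site 2, Site 3, Site 4} covers everything, so the minimum is 3.

3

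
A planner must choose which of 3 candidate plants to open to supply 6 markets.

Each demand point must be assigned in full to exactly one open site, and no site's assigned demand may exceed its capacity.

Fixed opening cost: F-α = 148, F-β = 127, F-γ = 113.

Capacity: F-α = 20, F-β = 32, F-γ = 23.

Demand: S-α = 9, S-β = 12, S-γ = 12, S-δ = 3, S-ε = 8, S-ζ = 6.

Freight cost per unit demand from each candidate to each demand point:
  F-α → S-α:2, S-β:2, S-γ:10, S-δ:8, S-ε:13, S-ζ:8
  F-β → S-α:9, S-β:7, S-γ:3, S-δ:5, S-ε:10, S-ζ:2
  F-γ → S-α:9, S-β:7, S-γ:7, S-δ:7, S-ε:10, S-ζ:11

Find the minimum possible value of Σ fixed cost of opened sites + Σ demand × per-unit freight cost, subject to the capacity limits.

Open {F-α, F-β}; cheapest assignment that respects the capacities:
  F-α (cap 20, load 20): S-β, S-ε — cost 12×2 + 8×13 = 128
  F-β (cap 32, load 30): S-α, S-γ, S-δ, S-ζ — cost 9×9 + 12×3 + 3×5 + 6×2 = 144
  Shipping 272, fixed 275 → total 547.
  Any other capacity-feasible assignment to {F-α, F-β} ships for at least 272.
Compare {F-β, F-γ}: its best feasible assignment gives total 548.
Compare {F-α, F-β, F-γ}: its best feasible assignment gives total 633.
Every other set of open sites that can feasibly serve all demand totals ≥ 548 even under its best assignment. Minimum: 547.

547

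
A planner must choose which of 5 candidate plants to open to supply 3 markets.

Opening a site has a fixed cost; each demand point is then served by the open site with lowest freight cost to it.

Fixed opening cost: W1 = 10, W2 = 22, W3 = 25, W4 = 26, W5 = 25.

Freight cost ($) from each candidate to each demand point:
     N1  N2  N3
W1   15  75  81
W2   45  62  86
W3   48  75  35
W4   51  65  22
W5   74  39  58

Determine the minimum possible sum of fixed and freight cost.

137

Open {W1, W4, W5}: assign each demand point to its cheapest open site.
  N1→W1 15, N2→W5 39, N3→W4 22
  freight cost 76, fixed 61 → total 137.
Compare {W1, W4}: freight cost 102 + fixed 36 = 138.
Compare {W1, W5}: freight cost 112 + fixed 35 = 147.
Compare {W1, W3, W5}: freight cost 89 + fixed 60 = 149.
All other subsets cost ≥ 138. Minimum total cost: 137.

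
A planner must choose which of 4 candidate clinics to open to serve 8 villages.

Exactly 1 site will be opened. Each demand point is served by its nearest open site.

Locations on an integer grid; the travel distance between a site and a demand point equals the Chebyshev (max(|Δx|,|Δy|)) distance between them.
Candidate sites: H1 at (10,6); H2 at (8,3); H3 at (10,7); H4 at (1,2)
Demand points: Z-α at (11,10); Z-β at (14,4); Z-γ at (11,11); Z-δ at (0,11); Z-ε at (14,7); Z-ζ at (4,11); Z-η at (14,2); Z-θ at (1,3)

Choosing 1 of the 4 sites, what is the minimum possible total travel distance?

Open {H3}.
  Z-α→H3 3, Z-β→H3 4, Z-γ→H3 4, Z-δ→H3 10, Z-ε→H3 4, Z-ζ→H3 6, Z-η→H3 5, Z-θ→H3 9  ⇒ total 45.
Compare {H1}: total 46.
Compare {H2}: total 56.
No size-1 selection does better; minimum is 45.

45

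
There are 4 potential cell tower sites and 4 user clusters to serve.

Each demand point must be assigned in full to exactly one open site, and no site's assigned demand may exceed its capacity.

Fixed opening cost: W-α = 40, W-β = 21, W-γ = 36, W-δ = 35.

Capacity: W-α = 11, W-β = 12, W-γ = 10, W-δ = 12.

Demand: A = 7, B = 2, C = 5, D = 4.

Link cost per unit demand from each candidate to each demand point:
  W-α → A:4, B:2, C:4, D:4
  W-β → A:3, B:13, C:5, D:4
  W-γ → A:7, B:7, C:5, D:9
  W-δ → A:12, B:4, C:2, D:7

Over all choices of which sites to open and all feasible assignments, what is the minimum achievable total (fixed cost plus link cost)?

Open {W-β, W-δ}; cheapest assignment that respects the capacities:
  W-β (cap 12, load 11): A, D — cost 7×3 + 4×4 = 37
  W-δ (cap 12, load 7): B, C — cost 2×4 + 5×2 = 18
  Shipping 55, fixed 56 → total 111.
  Any other capacity-feasible assignment to {W-β, W-δ} ships for at least 55.
Compare {W-α, W-β}: its best feasible assignment gives total 122.
Compare {W-β, W-γ}: its best feasible assignment gives total 133.
Every other set of open sites that can feasibly serve all demand totals ≥ 122 even under its best assignment. Minimum: 111.

111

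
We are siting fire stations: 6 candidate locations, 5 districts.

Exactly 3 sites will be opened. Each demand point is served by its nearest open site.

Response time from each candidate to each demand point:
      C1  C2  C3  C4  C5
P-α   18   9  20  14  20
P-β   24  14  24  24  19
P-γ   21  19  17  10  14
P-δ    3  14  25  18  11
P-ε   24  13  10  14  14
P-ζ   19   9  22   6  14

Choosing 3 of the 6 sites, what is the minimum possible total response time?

39

Open {P-δ, P-ε, P-ζ}.
  C1→P-δ 3, C2→P-ζ 9, C3→P-ε 10, C4→P-ζ 6, C5→P-δ 11  ⇒ total 39.
Compare {P-γ, P-δ, P-ζ}: total 46.
Compare {P-α, P-δ, P-ε}: total 47.
No size-3 selection does better; minimum is 39.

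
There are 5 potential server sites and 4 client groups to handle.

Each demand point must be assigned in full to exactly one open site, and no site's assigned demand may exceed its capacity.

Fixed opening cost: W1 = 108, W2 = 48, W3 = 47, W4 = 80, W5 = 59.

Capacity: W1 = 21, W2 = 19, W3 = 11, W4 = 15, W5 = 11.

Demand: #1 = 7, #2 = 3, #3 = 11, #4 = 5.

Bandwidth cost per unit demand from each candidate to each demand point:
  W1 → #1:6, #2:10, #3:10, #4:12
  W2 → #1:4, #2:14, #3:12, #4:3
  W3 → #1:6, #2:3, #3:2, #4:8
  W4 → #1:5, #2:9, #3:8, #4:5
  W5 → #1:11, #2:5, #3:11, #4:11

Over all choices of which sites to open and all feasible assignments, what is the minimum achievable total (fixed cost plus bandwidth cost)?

Open {W2, W3}; cheapest assignment that respects the capacities:
  W2 (cap 19, load 15): #1, #2, #4 — cost 7×4 + 3×14 + 5×3 = 85
  W3 (cap 11, load 11): #3 — cost 11×2 = 22
  Shipping 107, fixed 95 → total 202.
  Any other capacity-feasible assignment to {W2, W3} ships for at least 107.
Compare {W2, W3, W5}: its best feasible assignment gives total 234.
Compare {W3, W4}: its best feasible assignment gives total 236.
Every other set of open sites that can feasibly serve all demand totals ≥ 234 even under its best assignment. Minimum: 202.

202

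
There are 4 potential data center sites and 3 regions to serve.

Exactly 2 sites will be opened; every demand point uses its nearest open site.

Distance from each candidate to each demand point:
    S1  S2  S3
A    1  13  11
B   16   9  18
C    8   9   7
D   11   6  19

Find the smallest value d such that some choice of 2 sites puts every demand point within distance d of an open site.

8

Open {C, D}.
  Farthest demand point is S1 at distance 8 (to C); all others are ≤ 8.
With {A, C} the worst case is 9.
With {B, C} the worst case is 9.
No size-2 selection achieves below 8.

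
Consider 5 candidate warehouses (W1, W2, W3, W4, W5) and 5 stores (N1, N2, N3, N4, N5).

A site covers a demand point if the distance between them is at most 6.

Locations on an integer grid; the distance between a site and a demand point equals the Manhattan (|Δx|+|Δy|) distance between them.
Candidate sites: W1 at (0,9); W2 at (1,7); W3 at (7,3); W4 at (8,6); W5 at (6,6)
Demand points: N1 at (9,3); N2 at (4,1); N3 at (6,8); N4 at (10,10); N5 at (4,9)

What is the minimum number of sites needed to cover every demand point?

Coverage sets (demand points within 6 of each site):
  W1: {N5}
  W2: {N3, N5}
  W3: {N1, N2, N3}
  W4: {N1, N3, N4}
  W5: {N1, N3, N5}
No 2 sites suffice: every size-2 union leaves at least one demand point uncovered.
But {W1, W3, W4} covers everything, so the minimum is 3.

3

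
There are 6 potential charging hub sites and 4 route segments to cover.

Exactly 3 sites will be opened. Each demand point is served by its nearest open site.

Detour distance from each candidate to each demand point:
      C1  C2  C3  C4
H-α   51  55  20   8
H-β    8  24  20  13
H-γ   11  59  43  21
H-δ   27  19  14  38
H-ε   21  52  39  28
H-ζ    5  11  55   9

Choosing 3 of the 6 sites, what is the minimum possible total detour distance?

Open {H-α, H-δ, H-ζ}.
  C1→H-ζ 5, C2→H-ζ 11, C3→H-δ 14, C4→H-α 8  ⇒ total 38.
Compare {H-β, H-δ, H-ζ}: total 39.
Compare {H-γ, H-δ, H-ζ}: total 39.
No size-3 selection does better; minimum is 38.

38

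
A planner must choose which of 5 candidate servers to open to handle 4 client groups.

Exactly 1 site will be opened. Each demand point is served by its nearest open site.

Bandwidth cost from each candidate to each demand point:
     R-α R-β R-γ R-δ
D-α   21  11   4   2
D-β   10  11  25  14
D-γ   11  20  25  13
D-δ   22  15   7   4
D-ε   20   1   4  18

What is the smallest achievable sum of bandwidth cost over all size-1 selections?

Open {D-α}.
  R-α→D-α 21, R-β→D-α 11, R-γ→D-α 4, R-δ→D-α 2  ⇒ total 38.
Compare {D-ε}: total 43.
Compare {D-δ}: total 48.
No size-1 selection does better; minimum is 38.

38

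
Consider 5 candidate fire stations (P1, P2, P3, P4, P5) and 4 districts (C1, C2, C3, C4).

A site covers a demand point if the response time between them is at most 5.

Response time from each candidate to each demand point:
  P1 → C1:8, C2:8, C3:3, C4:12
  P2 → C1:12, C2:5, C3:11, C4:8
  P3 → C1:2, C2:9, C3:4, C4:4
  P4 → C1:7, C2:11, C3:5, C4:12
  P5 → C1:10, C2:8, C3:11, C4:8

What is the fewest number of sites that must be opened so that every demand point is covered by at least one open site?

2

Coverage sets (demand points within 5 of each site):
  P1: {C3}
  P2: {C2}
  P3: {C1, C3, C4}
  P4: {C3}
  P5: {}
No single site covers all 4 demand points.
But {P2, P3} covers everything, so the minimum is 2.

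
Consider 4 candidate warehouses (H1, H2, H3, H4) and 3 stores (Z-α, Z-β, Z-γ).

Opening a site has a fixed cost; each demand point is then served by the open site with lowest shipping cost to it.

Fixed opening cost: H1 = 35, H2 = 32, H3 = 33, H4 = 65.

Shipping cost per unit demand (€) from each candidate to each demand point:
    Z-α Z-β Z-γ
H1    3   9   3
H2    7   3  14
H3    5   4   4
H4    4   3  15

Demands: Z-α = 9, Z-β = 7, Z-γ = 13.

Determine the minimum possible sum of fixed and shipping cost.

Open {H1, H2}: assign each demand point to its cheapest open site.
  Z-α→H1 9×3=27, Z-β→H2 7×3=21, Z-γ→H1 13×3=39
  shipping cost 87, fixed 67 → total 154.
Compare {H3}: shipping cost 125 + fixed 33 = 158.
Compare {H1, H3}: shipping cost 94 + fixed 68 = 162.
Compare {H1}: shipping cost 129 + fixed 35 = 164.
All other subsets cost ≥ 158. Minimum total cost: 154.

154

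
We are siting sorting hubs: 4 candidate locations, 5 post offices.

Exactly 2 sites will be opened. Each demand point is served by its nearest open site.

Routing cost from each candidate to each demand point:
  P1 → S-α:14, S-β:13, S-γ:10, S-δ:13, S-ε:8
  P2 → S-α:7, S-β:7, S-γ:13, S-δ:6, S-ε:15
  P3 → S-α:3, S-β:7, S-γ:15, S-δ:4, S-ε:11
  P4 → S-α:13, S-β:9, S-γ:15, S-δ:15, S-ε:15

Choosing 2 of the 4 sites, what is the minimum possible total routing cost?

32

Open {P1, P3}.
  S-α→P3 3, S-β→P3 7, S-γ→P1 10, S-δ→P3 4, S-ε→P1 8  ⇒ total 32.
Compare {P1, P2}: total 38.
Compare {P2, P3}: total 38.
No size-2 selection does better; minimum is 32.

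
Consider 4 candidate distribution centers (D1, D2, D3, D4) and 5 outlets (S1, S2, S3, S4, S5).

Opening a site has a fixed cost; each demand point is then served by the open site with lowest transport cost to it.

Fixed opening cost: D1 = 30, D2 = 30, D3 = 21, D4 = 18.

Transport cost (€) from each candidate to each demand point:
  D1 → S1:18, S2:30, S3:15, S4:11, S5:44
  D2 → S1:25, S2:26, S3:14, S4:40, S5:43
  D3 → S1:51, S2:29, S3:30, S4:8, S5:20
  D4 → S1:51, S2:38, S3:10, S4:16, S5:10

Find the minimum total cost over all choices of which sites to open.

Open {D1, D4}: assign each demand point to its cheapest open site.
  S1→D1 18, S2→D1 30, S3→D4 10, S4→D1 11, S5→D4 10
  transport cost 79, fixed 48 → total 127.
Compare {D2, D4}: transport cost 87 + fixed 48 = 135.
Compare {D1, D3}: transport cost 90 + fixed 51 = 141.
Compare {D4}: transport cost 125 + fixed 18 = 143.
All other subsets cost ≥ 135. Minimum total cost: 127.

127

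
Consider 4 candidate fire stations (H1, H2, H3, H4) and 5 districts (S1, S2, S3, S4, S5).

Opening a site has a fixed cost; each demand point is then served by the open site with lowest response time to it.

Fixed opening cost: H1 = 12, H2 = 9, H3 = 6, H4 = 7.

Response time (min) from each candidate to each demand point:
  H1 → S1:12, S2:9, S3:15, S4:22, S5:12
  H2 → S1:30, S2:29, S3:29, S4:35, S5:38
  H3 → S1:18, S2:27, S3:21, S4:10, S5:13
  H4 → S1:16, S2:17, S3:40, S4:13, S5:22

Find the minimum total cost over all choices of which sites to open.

76

Open {H1, H3}: assign each demand point to its cheapest open site.
  S1→H1 12, S2→H1 9, S3→H1 15, S4→H3 10, S5→H1 12
  response time 58, fixed 18 → total 76.
Compare {H1, H4}: response time 61 + fixed 19 = 80.
Compare {H1}: response time 70 + fixed 12 = 82.
Compare {H1, H3, H4}: response time 58 + fixed 25 = 83.
All other subsets cost ≥ 80. Minimum total cost: 76.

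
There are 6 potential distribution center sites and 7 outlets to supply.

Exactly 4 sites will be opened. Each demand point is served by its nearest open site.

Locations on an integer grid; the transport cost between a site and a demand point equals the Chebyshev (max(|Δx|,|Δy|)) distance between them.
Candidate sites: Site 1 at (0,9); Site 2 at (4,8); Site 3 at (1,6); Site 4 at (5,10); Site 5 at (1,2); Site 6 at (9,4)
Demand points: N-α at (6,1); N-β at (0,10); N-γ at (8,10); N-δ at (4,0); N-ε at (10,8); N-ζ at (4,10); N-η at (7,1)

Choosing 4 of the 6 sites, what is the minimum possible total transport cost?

18

Open {Site 1, Site 4, Site 5, Site 6}.
  N-α→Site 6 3, N-β→Site 1 1, N-γ→Site 4 3, N-δ→Site 5 3, N-ε→Site 6 4, N-ζ→Site 4 1, N-η→Site 6 3  ⇒ total 18.
Compare {Site 1, Site 2, Site 4, Site 6}: total 20.
Compare {Site 1, Site 2, Site 5, Site 6}: total 20.
No size-4 selection does better; minimum is 18.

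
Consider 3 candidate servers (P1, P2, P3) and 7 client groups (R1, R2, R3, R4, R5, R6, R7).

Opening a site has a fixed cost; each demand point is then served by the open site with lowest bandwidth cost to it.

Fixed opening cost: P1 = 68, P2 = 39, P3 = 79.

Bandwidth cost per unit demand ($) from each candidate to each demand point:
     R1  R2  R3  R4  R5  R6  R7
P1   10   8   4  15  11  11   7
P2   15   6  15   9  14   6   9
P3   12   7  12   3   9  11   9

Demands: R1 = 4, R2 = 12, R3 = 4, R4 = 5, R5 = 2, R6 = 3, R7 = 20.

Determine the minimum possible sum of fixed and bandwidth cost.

Open {P1, P2}: assign each demand point to its cheapest open site.
  R1→P1 4×10=40, R2→P2 12×6=72, R3→P1 4×4=16, R4→P2 5×9=45, R5→P1 2×11=22, R6→P2 3×6=18, R7→P1 20×7=140
  bandwidth cost 353, fixed 107 → total 460.
Compare {P1}: bandwidth cost 422 + fixed 68 = 490.
Compare {P1, P3}: bandwidth cost 346 + fixed 147 = 493.
Compare {P2}: bandwidth cost 463 + fixed 39 = 502.
All other subsets cost ≥ 490. Minimum total cost: 460.

460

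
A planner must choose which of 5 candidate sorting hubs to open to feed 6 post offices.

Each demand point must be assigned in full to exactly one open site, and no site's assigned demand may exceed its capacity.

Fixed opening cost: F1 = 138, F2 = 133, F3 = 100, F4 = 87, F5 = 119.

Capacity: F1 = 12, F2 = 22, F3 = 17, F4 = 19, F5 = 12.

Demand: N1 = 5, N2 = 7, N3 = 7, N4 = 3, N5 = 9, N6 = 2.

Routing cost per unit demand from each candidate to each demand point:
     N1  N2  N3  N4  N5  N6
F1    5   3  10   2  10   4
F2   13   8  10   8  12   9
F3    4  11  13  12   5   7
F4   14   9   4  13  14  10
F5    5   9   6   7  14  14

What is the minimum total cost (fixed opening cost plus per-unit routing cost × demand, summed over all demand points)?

396

Open {F3, F4}; cheapest assignment that respects the capacities:
  F3 (cap 17, load 16): N1, N5, N6 — cost 5×4 + 9×5 + 2×7 = 79
  F4 (cap 19, load 17): N2, N3, N4 — cost 7×9 + 7×4 + 3×13 = 130
  Shipping 209, fixed 187 → total 396.
  Any other capacity-feasible assignment to {F3, F4} ships for at least 209.
Compare {F1, F3, F4}: its best feasible assignment gives total 453.
Compare {F2, F3}: its best feasible assignment gives total 462.
Every other set of open sites that can feasibly serve all demand totals ≥ 453 even under its best assignment. Minimum: 396.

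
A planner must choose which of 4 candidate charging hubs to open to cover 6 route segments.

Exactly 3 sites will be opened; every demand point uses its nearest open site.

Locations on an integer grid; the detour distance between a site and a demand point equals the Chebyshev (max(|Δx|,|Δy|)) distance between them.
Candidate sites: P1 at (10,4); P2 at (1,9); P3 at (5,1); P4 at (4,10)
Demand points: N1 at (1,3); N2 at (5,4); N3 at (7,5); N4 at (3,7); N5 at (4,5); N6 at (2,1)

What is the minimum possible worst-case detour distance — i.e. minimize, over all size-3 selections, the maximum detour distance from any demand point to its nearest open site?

Open {P1, P2, P3}.
  Farthest demand point is N1 at detour distance 4 (to P3); all others are ≤ 4.
With {P1, P3, P4} the worst case is 4.
With {P2, P3, P4} the worst case is 4.
No size-3 selection achieves below 4.

4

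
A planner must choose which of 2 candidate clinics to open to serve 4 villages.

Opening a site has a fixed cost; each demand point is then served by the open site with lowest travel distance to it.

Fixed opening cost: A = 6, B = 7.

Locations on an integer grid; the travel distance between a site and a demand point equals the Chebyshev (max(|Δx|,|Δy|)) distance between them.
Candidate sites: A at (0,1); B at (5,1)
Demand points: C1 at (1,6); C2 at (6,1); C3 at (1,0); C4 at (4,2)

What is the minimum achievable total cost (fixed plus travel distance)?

Open {B}: assign each demand point to its cheapest open site.
  C1→B 5, C2→B 1, C3→B 4, C4→B 1
  travel distance 11, fixed 7 → total 18.
Compare {A, B}: travel distance 8 + fixed 13 = 21.
Compare {A}: travel distance 16 + fixed 6 = 22.

18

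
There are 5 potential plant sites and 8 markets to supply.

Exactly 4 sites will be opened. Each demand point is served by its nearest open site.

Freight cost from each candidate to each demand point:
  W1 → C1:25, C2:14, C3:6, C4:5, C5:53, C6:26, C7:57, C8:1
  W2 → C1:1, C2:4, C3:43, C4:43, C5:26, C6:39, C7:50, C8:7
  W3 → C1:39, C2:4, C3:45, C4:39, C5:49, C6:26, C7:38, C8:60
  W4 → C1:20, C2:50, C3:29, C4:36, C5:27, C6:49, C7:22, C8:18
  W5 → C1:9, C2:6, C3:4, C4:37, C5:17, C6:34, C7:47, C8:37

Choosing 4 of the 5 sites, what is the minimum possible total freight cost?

80

Open {W1, W2, W4, W5}.
  C1→W2 1, C2→W2 4, C3→W5 4, C4→W1 5, C5→W5 17, C6→W1 26, C7→W4 22, C8→W1 1  ⇒ total 80.
Compare {W1, W3, W4, W5}: total 88.
Compare {W1, W2, W3, W4}: total 91.
No size-4 selection does better; minimum is 80.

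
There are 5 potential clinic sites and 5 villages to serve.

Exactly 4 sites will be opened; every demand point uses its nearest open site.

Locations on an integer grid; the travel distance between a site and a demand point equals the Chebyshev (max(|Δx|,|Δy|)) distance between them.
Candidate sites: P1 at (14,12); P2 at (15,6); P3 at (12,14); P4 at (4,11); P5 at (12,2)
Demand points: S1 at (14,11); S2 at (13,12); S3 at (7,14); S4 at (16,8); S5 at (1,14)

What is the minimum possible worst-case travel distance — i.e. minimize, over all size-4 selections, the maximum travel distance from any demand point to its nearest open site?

Open {P1, P2, P3, P4}.
  Farthest demand point is S3 at travel distance 3 (to P4); all others are ≤ 3.
With {P1, P2, P4, P5} the worst case is 3.
With {P2, P3, P4, P5} the worst case is 3.
No size-4 selection achieves below 3.

3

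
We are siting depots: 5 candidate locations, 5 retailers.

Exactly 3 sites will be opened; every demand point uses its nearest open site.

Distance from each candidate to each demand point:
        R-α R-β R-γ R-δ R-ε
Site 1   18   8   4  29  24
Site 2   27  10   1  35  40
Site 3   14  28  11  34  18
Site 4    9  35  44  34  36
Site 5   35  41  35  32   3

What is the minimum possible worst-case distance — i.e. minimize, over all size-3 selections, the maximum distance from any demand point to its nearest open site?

Open {Site 1, Site 2, Site 3}.
  Farthest demand point is R-δ at distance 29 (to Site 1); all others are ≤ 29.
With {Site 1, Site 2, Site 4} the worst case is 29.
With {Site 1, Site 2, Site 5} the worst case is 29.
No size-3 selection achieves below 29.

29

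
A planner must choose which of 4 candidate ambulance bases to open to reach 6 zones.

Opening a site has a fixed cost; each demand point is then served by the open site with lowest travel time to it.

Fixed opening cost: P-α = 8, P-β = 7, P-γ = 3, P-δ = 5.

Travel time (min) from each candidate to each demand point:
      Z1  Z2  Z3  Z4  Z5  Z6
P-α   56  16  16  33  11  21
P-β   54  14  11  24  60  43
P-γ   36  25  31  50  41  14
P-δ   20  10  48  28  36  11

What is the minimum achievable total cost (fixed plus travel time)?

Open {P-α, P-β, P-δ}: assign each demand point to its cheapest open site.
  Z1→P-δ 20, Z2→P-δ 10, Z3→P-β 11, Z4→P-β 24, Z5→P-α 11, Z6→P-δ 11
  travel time 87, fixed 20 → total 107.
Compare {P-α, P-δ}: travel time 96 + fixed 13 = 109.
Compare {P-α, P-β, P-γ, P-δ}: travel time 87 + fixed 23 = 110.
Compare {P-α, P-γ, P-δ}: travel time 96 + fixed 16 = 112.
All other subsets cost ≥ 109. Minimum total cost: 107.

107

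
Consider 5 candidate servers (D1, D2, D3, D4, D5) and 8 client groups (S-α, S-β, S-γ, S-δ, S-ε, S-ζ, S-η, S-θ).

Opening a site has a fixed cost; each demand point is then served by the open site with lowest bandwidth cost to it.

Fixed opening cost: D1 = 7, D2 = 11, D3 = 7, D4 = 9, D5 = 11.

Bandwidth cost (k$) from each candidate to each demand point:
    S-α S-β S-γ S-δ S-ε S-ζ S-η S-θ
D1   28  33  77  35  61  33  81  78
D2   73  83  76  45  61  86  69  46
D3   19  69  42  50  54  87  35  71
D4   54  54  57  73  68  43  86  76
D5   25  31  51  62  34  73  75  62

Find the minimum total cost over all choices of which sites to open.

311

Open {D1, D2, D3, D5}: assign each demand point to its cheapest open site.
  S-α→D3 19, S-β→D5 31, S-γ→D3 42, S-δ→D1 35, S-ε→D5 34, S-ζ→D1 33, S-η→D3 35, S-θ→D2 46
  bandwidth cost 275, fixed 36 → total 311.
Compare {D1, D3, D5}: bandwidth cost 291 + fixed 25 = 316.
Compare {D1, D2, D3, D4, D5}: bandwidth cost 275 + fixed 45 = 320.
Compare {D1, D2, D3}: bandwidth cost 297 + fixed 25 = 322.
All other subsets cost ≥ 316. Minimum total cost: 311.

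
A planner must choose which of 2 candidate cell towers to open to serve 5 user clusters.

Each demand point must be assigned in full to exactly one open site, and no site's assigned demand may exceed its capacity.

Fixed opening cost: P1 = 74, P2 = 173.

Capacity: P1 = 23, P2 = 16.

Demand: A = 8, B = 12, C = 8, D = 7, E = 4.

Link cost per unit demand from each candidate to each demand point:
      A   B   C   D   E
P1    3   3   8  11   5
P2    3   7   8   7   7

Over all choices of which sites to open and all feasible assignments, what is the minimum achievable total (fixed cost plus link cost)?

468

Open {P1, P2}; cheapest assignment that respects the capacities:
  P1 (cap 23, load 23): B, D, E — cost 12×3 + 7×11 + 4×5 = 133
  P2 (cap 16, load 16): A, C — cost 8×3 + 8×8 = 88
  Shipping 221, fixed 247 → total 468.
  Any other capacity-feasible assignment to {P1, P2} ships for at least 221.
Total demand is 39 and no other set of sites has combined capacity ≥ 39, so {P1, P2} is the only feasible choice of open sites. Minimum: 468.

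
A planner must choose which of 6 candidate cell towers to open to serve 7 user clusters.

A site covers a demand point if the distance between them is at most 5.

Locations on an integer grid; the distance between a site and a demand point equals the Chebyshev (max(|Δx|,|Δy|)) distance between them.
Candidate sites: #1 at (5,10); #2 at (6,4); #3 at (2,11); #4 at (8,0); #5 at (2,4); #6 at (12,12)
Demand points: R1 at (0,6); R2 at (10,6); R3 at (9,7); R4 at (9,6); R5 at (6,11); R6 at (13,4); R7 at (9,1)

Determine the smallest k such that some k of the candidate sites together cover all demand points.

Coverage sets (demand points within 5 of each site):
  #1: {R1, R2, R3, R4, R5}
  #2: {R2, R3, R4, R7}
  #3: {R1, R5}
  #4: {R6, R7}
  #5: {R1}
  #6: {R3}
No single site covers all 7 demand points.
But {#1, #4} covers everything, so the minimum is 2.

2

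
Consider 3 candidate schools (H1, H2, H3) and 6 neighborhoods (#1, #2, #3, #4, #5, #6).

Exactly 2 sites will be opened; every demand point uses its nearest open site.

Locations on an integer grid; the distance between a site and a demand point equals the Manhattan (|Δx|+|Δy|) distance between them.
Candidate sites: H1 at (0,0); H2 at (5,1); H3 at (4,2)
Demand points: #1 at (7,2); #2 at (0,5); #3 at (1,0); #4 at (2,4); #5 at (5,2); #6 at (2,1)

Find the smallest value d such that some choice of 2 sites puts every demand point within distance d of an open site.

Open {H1, H3}.
  Farthest demand point is #2 at distance 5 (to H1); all others are ≤ 5.
With {H1, H2} the worst case is 6.
With {H2, H3} the worst case is 7.
No size-2 selection achieves below 5.

5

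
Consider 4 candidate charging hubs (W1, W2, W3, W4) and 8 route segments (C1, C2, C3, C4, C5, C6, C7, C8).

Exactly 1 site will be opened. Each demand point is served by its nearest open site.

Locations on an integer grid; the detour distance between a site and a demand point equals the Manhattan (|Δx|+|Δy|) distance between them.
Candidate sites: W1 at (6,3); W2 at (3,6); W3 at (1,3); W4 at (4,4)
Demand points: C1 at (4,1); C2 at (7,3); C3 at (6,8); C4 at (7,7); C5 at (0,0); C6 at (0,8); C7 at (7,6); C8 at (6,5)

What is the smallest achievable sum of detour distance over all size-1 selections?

Open {W1}.
  C1→W1 4, C2→W1 1, C3→W1 5, C4→W1 5, C5→W1 9, C6→W1 11, C7→W1 4, C8→W1 2  ⇒ total 41.
Compare {W4}: total 43.
Compare {W2}: total 45.
No size-1 selection does better; minimum is 41.

41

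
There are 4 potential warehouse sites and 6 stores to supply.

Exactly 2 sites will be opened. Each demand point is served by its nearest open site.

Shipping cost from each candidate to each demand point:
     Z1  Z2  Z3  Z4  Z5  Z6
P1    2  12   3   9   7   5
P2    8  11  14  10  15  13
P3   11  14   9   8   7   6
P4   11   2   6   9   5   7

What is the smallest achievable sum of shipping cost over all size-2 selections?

Open {P1, P4}.
  Z1→P1 2, Z2→P4 2, Z3→P1 3, Z4→P1 9, Z5→P4 5, Z6→P1 5  ⇒ total 26.
Compare {P1, P2}: total 37.
Compare {P1, P3}: total 37.
No size-2 selection does better; minimum is 26.

26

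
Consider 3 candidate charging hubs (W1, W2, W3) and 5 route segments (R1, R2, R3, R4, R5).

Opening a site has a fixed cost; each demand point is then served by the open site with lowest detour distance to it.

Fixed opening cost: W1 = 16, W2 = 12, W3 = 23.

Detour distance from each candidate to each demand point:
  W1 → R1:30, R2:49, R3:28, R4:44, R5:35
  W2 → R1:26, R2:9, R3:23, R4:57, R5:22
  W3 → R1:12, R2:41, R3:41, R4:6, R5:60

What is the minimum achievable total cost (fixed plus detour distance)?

Open {W2, W3}: assign each demand point to its cheapest open site.
  R1→W3 12, R2→W2 9, R3→W2 23, R4→W3 6, R5→W2 22
  detour distance 72, fixed 35 → total 107.
Compare {W1, W2, W3}: detour distance 72 + fixed 51 = 123.
Compare {W2}: detour distance 137 + fixed 12 = 149.
Compare {W1, W2}: detour distance 124 + fixed 28 = 152.
All other subsets cost ≥ 123. Minimum total cost: 107.

107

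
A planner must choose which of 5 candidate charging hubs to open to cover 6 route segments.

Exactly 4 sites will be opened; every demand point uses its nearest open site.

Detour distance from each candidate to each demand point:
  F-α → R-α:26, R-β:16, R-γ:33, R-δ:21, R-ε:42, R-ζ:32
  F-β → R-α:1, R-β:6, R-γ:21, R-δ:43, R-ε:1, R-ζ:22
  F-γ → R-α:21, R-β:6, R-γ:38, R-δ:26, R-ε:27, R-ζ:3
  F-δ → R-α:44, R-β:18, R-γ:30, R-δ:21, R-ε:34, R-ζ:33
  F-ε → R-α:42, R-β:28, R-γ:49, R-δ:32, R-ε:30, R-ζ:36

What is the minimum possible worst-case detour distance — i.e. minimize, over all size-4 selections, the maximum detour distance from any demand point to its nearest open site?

Open {F-α, F-β, F-γ, F-δ}.
  Farthest demand point is R-γ at detour distance 21 (to F-β); all others are ≤ 21.
With {F-α, F-β, F-γ, F-ε} the worst case is 21.
With {F-β, F-γ, F-δ, F-ε} the worst case is 21.
No size-4 selection achieves below 21.

21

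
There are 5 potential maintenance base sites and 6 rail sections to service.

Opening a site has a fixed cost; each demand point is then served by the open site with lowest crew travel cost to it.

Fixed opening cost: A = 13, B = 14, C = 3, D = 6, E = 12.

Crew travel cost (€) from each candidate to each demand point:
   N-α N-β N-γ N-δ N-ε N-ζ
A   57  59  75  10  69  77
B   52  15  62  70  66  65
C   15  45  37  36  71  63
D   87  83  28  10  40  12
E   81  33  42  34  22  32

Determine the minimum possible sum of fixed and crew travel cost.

Open {B, C, D, E}: assign each demand point to its cheapest open site.
  N-α→C 15, N-β→B 15, N-γ→D 28, N-δ→D 10, N-ε→E 22, N-ζ→D 12
  crew travel cost 102, fixed 35 → total 137.
Compare {C, D, E}: crew travel cost 120 + fixed 21 = 141.
Compare {B, C, D}: crew travel cost 120 + fixed 23 = 143.
Compare {A, B, C, D, E}: crew travel cost 102 + fixed 48 = 150.
All other subsets cost ≥ 141. Minimum total cost: 137.

137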